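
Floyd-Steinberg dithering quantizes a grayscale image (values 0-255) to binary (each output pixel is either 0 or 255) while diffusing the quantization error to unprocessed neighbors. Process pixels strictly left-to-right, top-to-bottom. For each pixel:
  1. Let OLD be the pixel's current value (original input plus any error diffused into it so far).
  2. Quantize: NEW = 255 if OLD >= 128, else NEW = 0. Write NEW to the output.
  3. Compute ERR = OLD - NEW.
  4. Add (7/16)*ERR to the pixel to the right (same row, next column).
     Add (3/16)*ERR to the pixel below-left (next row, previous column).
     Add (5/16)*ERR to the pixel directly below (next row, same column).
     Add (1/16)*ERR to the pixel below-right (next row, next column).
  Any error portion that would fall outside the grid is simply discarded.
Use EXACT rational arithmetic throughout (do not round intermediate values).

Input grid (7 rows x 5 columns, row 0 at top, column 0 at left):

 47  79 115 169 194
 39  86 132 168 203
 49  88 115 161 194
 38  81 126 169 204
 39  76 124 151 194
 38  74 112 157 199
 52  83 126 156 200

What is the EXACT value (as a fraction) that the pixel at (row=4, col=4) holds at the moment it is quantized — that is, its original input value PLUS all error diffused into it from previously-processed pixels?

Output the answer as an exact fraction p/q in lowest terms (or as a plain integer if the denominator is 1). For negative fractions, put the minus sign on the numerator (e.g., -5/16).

Answer: 59023453139307063/281474976710656

Derivation:
(0,0): OLD=47 → NEW=0, ERR=47
(0,1): OLD=1593/16 → NEW=0, ERR=1593/16
(0,2): OLD=40591/256 → NEW=255, ERR=-24689/256
(0,3): OLD=519401/4096 → NEW=0, ERR=519401/4096
(0,4): OLD=16349791/65536 → NEW=255, ERR=-361889/65536
(1,0): OLD=18523/256 → NEW=0, ERR=18523/256
(1,1): OLD=273661/2048 → NEW=255, ERR=-248579/2048
(1,2): OLD=5161537/65536 → NEW=0, ERR=5161537/65536
(1,3): OLD=61609389/262144 → NEW=255, ERR=-5237331/262144
(1,4): OLD=840786279/4194304 → NEW=255, ERR=-228761241/4194304
(2,0): OLD=1600815/32768 → NEW=0, ERR=1600815/32768
(2,1): OLD=95139957/1048576 → NEW=0, ERR=95139957/1048576
(2,2): OLD=2818162079/16777216 → NEW=255, ERR=-1460028001/16777216
(2,3): OLD=29898185069/268435456 → NEW=0, ERR=29898185069/268435456
(2,4): OLD=963944326843/4294967296 → NEW=255, ERR=-131272333637/4294967296
(3,0): OLD=1179084479/16777216 → NEW=0, ERR=1179084479/16777216
(3,1): OLD=17023796563/134217728 → NEW=0, ERR=17023796563/134217728
(3,2): OLD=776747175297/4294967296 → NEW=255, ERR=-318469485183/4294967296
(3,3): OLD=1376071976057/8589934592 → NEW=255, ERR=-814361344903/8589934592
(3,4): OLD=21981035679805/137438953472 → NEW=255, ERR=-13065897455555/137438953472
(4,0): OLD=181986631121/2147483648 → NEW=0, ERR=181986631121/2147483648
(4,1): OLD=9840737688785/68719476736 → NEW=255, ERR=-7682728878895/68719476736
(4,2): OLD=46254292439903/1099511627776 → NEW=0, ERR=46254292439903/1099511627776
(4,3): OLD=2063899151908049/17592186044416 → NEW=0, ERR=2063899151908049/17592186044416
(4,4): OLD=59023453139307063/281474976710656 → NEW=255, ERR=-12752665921910217/281474976710656
Target (4,4): original=194, with diffused error = 59023453139307063/281474976710656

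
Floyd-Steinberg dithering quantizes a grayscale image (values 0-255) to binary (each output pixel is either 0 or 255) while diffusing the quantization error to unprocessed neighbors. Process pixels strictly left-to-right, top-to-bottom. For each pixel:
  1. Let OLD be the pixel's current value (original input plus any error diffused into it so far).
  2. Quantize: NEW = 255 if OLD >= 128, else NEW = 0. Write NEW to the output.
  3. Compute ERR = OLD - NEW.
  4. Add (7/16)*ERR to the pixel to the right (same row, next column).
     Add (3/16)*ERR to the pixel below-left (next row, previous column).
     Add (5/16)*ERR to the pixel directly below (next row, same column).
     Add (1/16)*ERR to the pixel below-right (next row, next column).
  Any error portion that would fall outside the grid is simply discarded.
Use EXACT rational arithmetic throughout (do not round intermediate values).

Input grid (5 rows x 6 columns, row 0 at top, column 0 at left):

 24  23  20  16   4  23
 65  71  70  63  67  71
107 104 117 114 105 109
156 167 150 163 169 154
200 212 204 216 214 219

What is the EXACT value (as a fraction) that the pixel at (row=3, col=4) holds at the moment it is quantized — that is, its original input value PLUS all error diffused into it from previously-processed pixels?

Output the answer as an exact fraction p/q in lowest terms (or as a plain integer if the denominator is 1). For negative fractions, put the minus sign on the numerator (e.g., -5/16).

(0,0): OLD=24 → NEW=0, ERR=24
(0,1): OLD=67/2 → NEW=0, ERR=67/2
(0,2): OLD=1109/32 → NEW=0, ERR=1109/32
(0,3): OLD=15955/512 → NEW=0, ERR=15955/512
(0,4): OLD=144453/8192 → NEW=0, ERR=144453/8192
(0,5): OLD=4025827/131072 → NEW=0, ERR=4025827/131072
(1,0): OLD=2521/32 → NEW=0, ERR=2521/32
(1,1): OLD=31727/256 → NEW=0, ERR=31727/256
(1,2): OLD=1171355/8192 → NEW=255, ERR=-917605/8192
(1,3): OLD=956991/32768 → NEW=0, ERR=956991/32768
(1,4): OLD=195023133/2097152 → NEW=0, ERR=195023133/2097152
(1,5): OLD=4106572731/33554432 → NEW=0, ERR=4106572731/33554432
(2,0): OLD=634293/4096 → NEW=255, ERR=-410187/4096
(2,1): OLD=10857751/131072 → NEW=0, ERR=10857751/131072
(2,2): OLD=275690757/2097152 → NEW=255, ERR=-259083003/2097152
(2,3): OLD=1334011933/16777216 → NEW=0, ERR=1334011933/16777216
(2,4): OLD=103949140439/536870912 → NEW=255, ERR=-32952942121/536870912
(2,5): OLD=1084084016209/8589934592 → NEW=0, ERR=1084084016209/8589934592
(3,0): OLD=294099045/2097152 → NEW=255, ERR=-240674715/2097152
(3,1): OLD=1900111233/16777216 → NEW=0, ERR=1900111233/16777216
(3,2): OLD=24297302419/134217728 → NEW=255, ERR=-9928218221/134217728
(3,3): OLD=1170427062457/8589934592 → NEW=255, ERR=-1020006258503/8589934592
(3,4): OLD=8693085057945/68719476736 → NEW=0, ERR=8693085057945/68719476736
Target (3,4): original=169, with diffused error = 8693085057945/68719476736

Answer: 8693085057945/68719476736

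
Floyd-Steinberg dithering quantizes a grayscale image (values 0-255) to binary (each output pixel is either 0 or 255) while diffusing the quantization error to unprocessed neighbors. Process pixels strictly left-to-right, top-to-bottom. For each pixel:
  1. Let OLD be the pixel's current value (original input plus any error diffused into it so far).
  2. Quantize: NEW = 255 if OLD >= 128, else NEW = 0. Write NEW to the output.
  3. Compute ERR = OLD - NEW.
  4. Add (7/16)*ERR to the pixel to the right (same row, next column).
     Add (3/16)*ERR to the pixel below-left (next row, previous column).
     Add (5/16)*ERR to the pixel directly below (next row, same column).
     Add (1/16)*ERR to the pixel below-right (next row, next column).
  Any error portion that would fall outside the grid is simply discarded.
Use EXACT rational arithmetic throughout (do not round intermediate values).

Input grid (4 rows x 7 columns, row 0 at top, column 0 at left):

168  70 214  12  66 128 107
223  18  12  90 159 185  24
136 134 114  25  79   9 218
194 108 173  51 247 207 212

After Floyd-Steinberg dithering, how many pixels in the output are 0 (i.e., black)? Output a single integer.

Answer: 15

Derivation:
(0,0): OLD=168 → NEW=255, ERR=-87
(0,1): OLD=511/16 → NEW=0, ERR=511/16
(0,2): OLD=58361/256 → NEW=255, ERR=-6919/256
(0,3): OLD=719/4096 → NEW=0, ERR=719/4096
(0,4): OLD=4330409/65536 → NEW=0, ERR=4330409/65536
(0,5): OLD=164530591/1048576 → NEW=255, ERR=-102856289/1048576
(0,6): OLD=1075168089/16777216 → NEW=0, ERR=1075168089/16777216
(1,0): OLD=51661/256 → NEW=255, ERR=-13619/256
(1,1): OLD=-11877/2048 → NEW=0, ERR=-11877/2048
(1,2): OLD=199607/65536 → NEW=0, ERR=199607/65536
(1,3): OLD=26761643/262144 → NEW=0, ERR=26761643/262144
(1,4): OLD=3454951265/16777216 → NEW=255, ERR=-823238815/16777216
(1,5): OLD=20001736753/134217728 → NEW=255, ERR=-14223783887/134217728
(1,6): OLD=-18185761089/2147483648 → NEW=0, ERR=-18185761089/2147483648
(2,0): OLD=3876057/32768 → NEW=0, ERR=3876057/32768
(2,1): OLD=189986019/1048576 → NEW=255, ERR=-77400861/1048576
(2,2): OLD=1701823849/16777216 → NEW=0, ERR=1701823849/16777216
(2,3): OLD=12384381025/134217728 → NEW=0, ERR=12384381025/134217728
(2,4): OLD=97221466161/1073741824 → NEW=0, ERR=97221466161/1073741824
(2,5): OLD=372503609019/34359738368 → NEW=0, ERR=372503609019/34359738368
(2,6): OLD=117358143128525/549755813888 → NEW=255, ERR=-22829589412915/549755813888
(3,0): OLD=3642746441/16777216 → NEW=255, ERR=-635443639/16777216
(3,1): OLD=12720433813/134217728 → NEW=0, ERR=12720433813/134217728
(3,2): OLD=277938247311/1073741824 → NEW=255, ERR=4134082191/1073741824
(3,3): OLD=450267067385/4294967296 → NEW=0, ERR=450267067385/4294967296
(3,4): OLD=180847988759113/549755813888 → NEW=255, ERR=40660256217673/549755813888
(3,5): OLD=1058250980138987/4398046511104 → NEW=255, ERR=-63250880192533/4398046511104
(3,6): OLD=13609914489754869/70368744177664 → NEW=255, ERR=-4334115275549451/70368744177664
Output grid:
  Row 0: #.#..#.  (4 black, running=4)
  Row 1: #...##.  (4 black, running=8)
  Row 2: .#....#  (5 black, running=13)
  Row 3: #.#.###  (2 black, running=15)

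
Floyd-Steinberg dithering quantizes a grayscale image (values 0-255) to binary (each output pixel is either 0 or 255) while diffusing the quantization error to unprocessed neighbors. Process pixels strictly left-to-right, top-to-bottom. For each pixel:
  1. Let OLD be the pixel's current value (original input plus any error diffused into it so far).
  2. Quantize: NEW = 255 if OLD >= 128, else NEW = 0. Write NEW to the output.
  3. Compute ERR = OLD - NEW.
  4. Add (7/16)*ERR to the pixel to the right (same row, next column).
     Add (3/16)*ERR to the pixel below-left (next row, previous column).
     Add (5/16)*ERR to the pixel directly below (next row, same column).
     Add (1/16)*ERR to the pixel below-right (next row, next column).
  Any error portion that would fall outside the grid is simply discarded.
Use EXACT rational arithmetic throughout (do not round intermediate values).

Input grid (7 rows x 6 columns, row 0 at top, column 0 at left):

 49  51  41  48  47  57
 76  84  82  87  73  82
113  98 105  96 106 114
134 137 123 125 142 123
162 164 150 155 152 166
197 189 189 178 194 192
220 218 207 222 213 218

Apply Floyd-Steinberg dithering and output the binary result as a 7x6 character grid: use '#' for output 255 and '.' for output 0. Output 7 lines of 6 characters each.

(0,0): OLD=49 → NEW=0, ERR=49
(0,1): OLD=1159/16 → NEW=0, ERR=1159/16
(0,2): OLD=18609/256 → NEW=0, ERR=18609/256
(0,3): OLD=326871/4096 → NEW=0, ERR=326871/4096
(0,4): OLD=5368289/65536 → NEW=0, ERR=5368289/65536
(0,5): OLD=97346855/1048576 → NEW=0, ERR=97346855/1048576
(1,0): OLD=26853/256 → NEW=0, ERR=26853/256
(1,1): OLD=346563/2048 → NEW=255, ERR=-175677/2048
(1,2): OLD=5680511/65536 → NEW=0, ERR=5680511/65536
(1,3): OLD=44502035/262144 → NEW=255, ERR=-22344685/262144
(1,4): OLD=1404268249/16777216 → NEW=0, ERR=1404268249/16777216
(1,5): OLD=41003615519/268435456 → NEW=255, ERR=-27447425761/268435456
(2,0): OLD=4249873/32768 → NEW=255, ERR=-4105967/32768
(2,1): OLD=41084491/1048576 → NEW=0, ERR=41084491/1048576
(2,2): OLD=2145557153/16777216 → NEW=0, ERR=2145557153/16777216
(2,3): OLD=19652710105/134217728 → NEW=255, ERR=-14572810535/134217728
(2,4): OLD=258365411083/4294967296 → NEW=0, ERR=258365411083/4294967296
(2,5): OLD=7806276836349/68719476736 → NEW=0, ERR=7806276836349/68719476736
(3,0): OLD=1714445697/16777216 → NEW=0, ERR=1714445697/16777216
(3,1): OLD=28198976493/134217728 → NEW=255, ERR=-6026544147/134217728
(3,2): OLD=134658674519/1073741824 → NEW=0, ERR=134658674519/1073741824
(3,3): OLD=11353086657349/68719476736 → NEW=255, ERR=-6170379910331/68719476736
(3,4): OLD=74782388086821/549755813888 → NEW=255, ERR=-65405344454619/549755813888
(3,5): OLD=969403876621835/8796093022208 → NEW=0, ERR=969403876621835/8796093022208
(4,0): OLD=398390546415/2147483648 → NEW=255, ERR=-149217783825/2147483648
(4,1): OLD=5135750170147/34359738368 → NEW=255, ERR=-3625983113693/34359738368
(4,2): OLD=135657026086521/1099511627776 → NEW=0, ERR=135657026086521/1099511627776
(4,3): OLD=2928216042643389/17592186044416 → NEW=255, ERR=-1557791398682691/17592186044416
(4,4): OLD=25651607559188109/281474976710656 → NEW=0, ERR=25651607559188109/281474976710656
(4,5): OLD=1048775874956547771/4503599627370496 → NEW=255, ERR=-99642030022928709/4503599627370496
(5,0): OLD=85486523288857/549755813888 → NEW=255, ERR=-54701209252583/549755813888
(5,1): OLD=2309520507608745/17592186044416 → NEW=255, ERR=-2176486933717335/17592186044416
(5,2): OLD=21143023299477715/140737488355328 → NEW=255, ERR=-14745036231130925/140737488355328
(5,3): OLD=582269935897213761/4503599627370496 → NEW=255, ERR=-566147969082262719/4503599627370496
(5,4): OLD=1421318172048209281/9007199254740992 → NEW=255, ERR=-875517637910743679/9007199254740992
(5,5): OLD=21365923786853854069/144115188075855872 → NEW=255, ERR=-15383449172489393291/144115188075855872
(6,0): OLD=46642840594779035/281474976710656 → NEW=255, ERR=-25133278466438245/281474976710656
(6,1): OLD=515255578280205567/4503599627370496 → NEW=0, ERR=515255578280205567/4503599627370496
(6,2): OLD=3476970163638286951/18014398509481984 → NEW=255, ERR=-1116701456279618969/18014398509481984
(6,3): OLD=37706803465028199531/288230376151711744 → NEW=255, ERR=-35791942453658295189/288230376151711744
(6,4): OLD=463128537627505394827/4611686018427387904 → NEW=0, ERR=463128537627505394827/4611686018427387904
(6,5): OLD=16417843697458663082733/73786976294838206464 → NEW=255, ERR=-2397835257725079565587/73786976294838206464
Row 0: ......
Row 1: .#.#.#
Row 2: #..#..
Row 3: .#.##.
Row 4: ##.#.#
Row 5: ######
Row 6: #.##.#

Answer: ......
.#.#.#
#..#..
.#.##.
##.#.#
######
#.##.#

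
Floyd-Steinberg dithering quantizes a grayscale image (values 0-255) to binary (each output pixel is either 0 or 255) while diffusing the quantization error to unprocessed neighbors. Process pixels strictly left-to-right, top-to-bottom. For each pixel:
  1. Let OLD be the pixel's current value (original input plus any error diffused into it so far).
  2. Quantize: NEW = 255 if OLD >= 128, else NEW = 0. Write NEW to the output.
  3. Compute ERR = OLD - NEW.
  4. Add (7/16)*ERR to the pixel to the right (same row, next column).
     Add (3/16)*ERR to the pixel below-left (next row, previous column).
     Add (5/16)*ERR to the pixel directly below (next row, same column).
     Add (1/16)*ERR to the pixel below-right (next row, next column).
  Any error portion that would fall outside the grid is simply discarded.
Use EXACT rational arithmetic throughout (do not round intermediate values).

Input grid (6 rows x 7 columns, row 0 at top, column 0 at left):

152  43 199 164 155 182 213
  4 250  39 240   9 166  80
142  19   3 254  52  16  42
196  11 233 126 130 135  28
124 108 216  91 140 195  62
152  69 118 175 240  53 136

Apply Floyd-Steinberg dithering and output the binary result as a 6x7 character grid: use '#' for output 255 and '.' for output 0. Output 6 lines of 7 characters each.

Answer: #.##.##
.#.#.#.
...#...
#.##.#.
#.#.##.
.#.##..

Derivation:
(0,0): OLD=152 → NEW=255, ERR=-103
(0,1): OLD=-33/16 → NEW=0, ERR=-33/16
(0,2): OLD=50713/256 → NEW=255, ERR=-14567/256
(0,3): OLD=569775/4096 → NEW=255, ERR=-474705/4096
(0,4): OLD=6835145/65536 → NEW=0, ERR=6835145/65536
(0,5): OLD=238686847/1048576 → NEW=255, ERR=-28700033/1048576
(0,6): OLD=3372646777/16777216 → NEW=255, ERR=-905543303/16777216
(1,0): OLD=-7315/256 → NEW=0, ERR=-7315/256
(1,1): OLD=450043/2048 → NEW=255, ERR=-72197/2048
(1,2): OLD=-1052777/65536 → NEW=0, ERR=-1052777/65536
(1,3): OLD=55772171/262144 → NEW=255, ERR=-11074549/262144
(1,4): OLD=180094593/16777216 → NEW=0, ERR=180094593/16777216
(1,5): OLD=21279056209/134217728 → NEW=255, ERR=-12946464431/134217728
(1,6): OLD=41278104479/2147483648 → NEW=0, ERR=41278104479/2147483648
(2,0): OLD=4143865/32768 → NEW=0, ERR=4143865/32768
(2,1): OLD=61354563/1048576 → NEW=0, ERR=61354563/1048576
(2,2): OLD=225731977/16777216 → NEW=0, ERR=225731977/16777216
(2,3): OLD=33244823425/134217728 → NEW=255, ERR=-980697215/134217728
(2,4): OLD=33749245265/1073741824 → NEW=0, ERR=33749245265/1073741824
(2,5): OLD=133414514459/34359738368 → NEW=0, ERR=133414514459/34359738368
(2,6): OLD=24011599248493/549755813888 → NEW=0, ERR=24011599248493/549755813888
(3,0): OLD=4135416425/16777216 → NEW=255, ERR=-142773655/16777216
(3,1): OLD=4830297141/134217728 → NEW=0, ERR=4830297141/134217728
(3,2): OLD=274058170735/1073741824 → NEW=255, ERR=254005615/1073741824
(3,3): OLD=560727062553/4294967296 → NEW=255, ERR=-534489597927/4294967296
(3,4): OLD=47085902620265/549755813888 → NEW=0, ERR=47085902620265/549755813888
(3,5): OLD=808530724408907/4398046511104 → NEW=255, ERR=-312971135922613/4398046511104
(3,6): OLD=757067913306773/70368744177664 → NEW=0, ERR=757067913306773/70368744177664
(4,0): OLD=275067917575/2147483648 → NEW=255, ERR=-272540412665/2147483648
(4,1): OLD=2172741632219/34359738368 → NEW=0, ERR=2172741632219/34359738368
(4,2): OLD=122405893841589/549755813888 → NEW=255, ERR=-17781838699851/549755813888
(4,3): OLD=237643005092183/4398046511104 → NEW=0, ERR=237643005092183/4398046511104
(4,4): OLD=5956165284641877/35184372088832 → NEW=255, ERR=-3015849598010283/35184372088832
(4,5): OLD=160589095863672917/1125899906842624 → NEW=255, ERR=-126515380381196203/1125899906842624
(4,6): OLD=211729867187862499/18014398509481984 → NEW=0, ERR=211729867187862499/18014398509481984
(5,0): OLD=68277875594433/549755813888 → NEW=0, ERR=68277875594433/549755813888
(5,1): OLD=567789508264555/4398046511104 → NEW=255, ERR=-553712352066965/4398046511104
(5,2): OLD=2353645872351069/35184372088832 → NEW=0, ERR=2353645872351069/35184372088832
(5,3): OLD=57155948344026545/281474976710656 → NEW=255, ERR=-14620170717190735/281474976710656
(5,4): OLD=3112845394672700539/18014398509481984 → NEW=255, ERR=-1480826225245205381/18014398509481984
(5,5): OLD=-3059864731894544437/144115188075855872 → NEW=0, ERR=-3059864731894544437/144115188075855872
(5,6): OLD=284450822128521952389/2305843009213693952 → NEW=0, ERR=284450822128521952389/2305843009213693952
Row 0: #.##.##
Row 1: .#.#.#.
Row 2: ...#...
Row 3: #.##.#.
Row 4: #.#.##.
Row 5: .#.##..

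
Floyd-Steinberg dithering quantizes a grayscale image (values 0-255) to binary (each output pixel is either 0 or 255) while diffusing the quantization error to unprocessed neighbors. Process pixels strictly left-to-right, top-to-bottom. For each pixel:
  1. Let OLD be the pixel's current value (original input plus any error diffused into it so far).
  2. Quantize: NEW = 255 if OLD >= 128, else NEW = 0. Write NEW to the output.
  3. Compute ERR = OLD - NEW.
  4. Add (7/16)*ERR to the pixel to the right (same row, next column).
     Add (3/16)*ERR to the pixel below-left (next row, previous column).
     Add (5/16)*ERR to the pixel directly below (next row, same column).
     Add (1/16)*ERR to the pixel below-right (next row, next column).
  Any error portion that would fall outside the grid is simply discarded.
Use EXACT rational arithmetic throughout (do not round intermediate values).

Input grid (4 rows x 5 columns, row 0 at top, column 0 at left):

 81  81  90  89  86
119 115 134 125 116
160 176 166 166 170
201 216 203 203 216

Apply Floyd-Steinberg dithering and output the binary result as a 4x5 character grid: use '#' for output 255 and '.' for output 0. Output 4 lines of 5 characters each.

(0,0): OLD=81 → NEW=0, ERR=81
(0,1): OLD=1863/16 → NEW=0, ERR=1863/16
(0,2): OLD=36081/256 → NEW=255, ERR=-29199/256
(0,3): OLD=160151/4096 → NEW=0, ERR=160151/4096
(0,4): OLD=6757153/65536 → NEW=0, ERR=6757153/65536
(1,0): OLD=42533/256 → NEW=255, ERR=-22747/256
(1,1): OLD=196995/2048 → NEW=0, ERR=196995/2048
(1,2): OLD=10161215/65536 → NEW=255, ERR=-6550465/65536
(1,3): OLD=27706835/262144 → NEW=0, ERR=27706835/262144
(1,4): OLD=825879833/4194304 → NEW=255, ERR=-243667687/4194304
(2,0): OLD=4923985/32768 → NEW=255, ERR=-3431855/32768
(2,1): OLD=142547979/1048576 → NEW=255, ERR=-124838901/1048576
(2,2): OLD=1820451809/16777216 → NEW=0, ERR=1820451809/16777216
(2,3): OLD=61568704275/268435456 → NEW=255, ERR=-6882337005/268435456
(2,4): OLD=632366220485/4294967296 → NEW=255, ERR=-462850439995/4294967296
(3,0): OLD=2448606913/16777216 → NEW=255, ERR=-1829583167/16777216
(3,1): OLD=19446054957/134217728 → NEW=255, ERR=-14779465683/134217728
(3,2): OLD=757996216575/4294967296 → NEW=255, ERR=-337220443905/4294967296
(3,3): OLD=1264551006599/8589934592 → NEW=255, ERR=-925882314361/8589934592
(3,4): OLD=18356898565315/137438953472 → NEW=255, ERR=-16690034570045/137438953472
Row 0: ..#..
Row 1: #.#.#
Row 2: ##.##
Row 3: #####

Answer: ..#..
#.#.#
##.##
#####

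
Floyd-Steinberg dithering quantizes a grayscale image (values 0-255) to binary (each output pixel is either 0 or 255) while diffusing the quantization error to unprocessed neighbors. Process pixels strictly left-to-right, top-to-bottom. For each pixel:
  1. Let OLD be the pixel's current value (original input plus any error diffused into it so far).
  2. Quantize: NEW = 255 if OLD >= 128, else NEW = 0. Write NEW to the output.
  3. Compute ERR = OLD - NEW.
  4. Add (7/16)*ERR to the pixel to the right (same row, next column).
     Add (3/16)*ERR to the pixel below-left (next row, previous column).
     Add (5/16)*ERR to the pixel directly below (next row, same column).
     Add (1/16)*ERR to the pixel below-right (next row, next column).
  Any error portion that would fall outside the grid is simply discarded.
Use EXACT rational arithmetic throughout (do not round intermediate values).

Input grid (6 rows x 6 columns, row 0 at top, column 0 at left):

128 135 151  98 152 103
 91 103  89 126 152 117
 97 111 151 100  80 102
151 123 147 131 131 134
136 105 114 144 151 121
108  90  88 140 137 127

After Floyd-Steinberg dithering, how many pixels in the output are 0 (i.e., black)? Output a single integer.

Answer: 19

Derivation:
(0,0): OLD=128 → NEW=255, ERR=-127
(0,1): OLD=1271/16 → NEW=0, ERR=1271/16
(0,2): OLD=47553/256 → NEW=255, ERR=-17727/256
(0,3): OLD=277319/4096 → NEW=0, ERR=277319/4096
(0,4): OLD=11902705/65536 → NEW=255, ERR=-4808975/65536
(0,5): OLD=74340503/1048576 → NEW=0, ERR=74340503/1048576
(1,0): OLD=16949/256 → NEW=0, ERR=16949/256
(1,1): OLD=278259/2048 → NEW=255, ERR=-243981/2048
(1,2): OLD=2156143/65536 → NEW=0, ERR=2156143/65536
(1,3): OLD=37608515/262144 → NEW=255, ERR=-29238205/262144
(1,4): OLD=1640764265/16777216 → NEW=0, ERR=1640764265/16777216
(1,5): OLD=47608440847/268435456 → NEW=255, ERR=-20842600433/268435456
(2,0): OLD=3124513/32768 → NEW=0, ERR=3124513/32768
(2,1): OLD=131905531/1048576 → NEW=0, ERR=131905531/1048576
(2,2): OLD=3153413041/16777216 → NEW=255, ERR=-1124777039/16777216
(2,3): OLD=7544073065/134217728 → NEW=0, ERR=7544073065/134217728
(2,4): OLD=488007824571/4294967296 → NEW=0, ERR=488007824571/4294967296
(2,5): OLD=9178069016269/68719476736 → NEW=255, ERR=-8345397551411/68719476736
(3,0): OLD=3428998289/16777216 → NEW=255, ERR=-849191791/16777216
(3,1): OLD=17925540285/134217728 → NEW=255, ERR=-16299980355/134217728
(3,2): OLD=98052639687/1073741824 → NEW=0, ERR=98052639687/1073741824
(3,3): OLD=14130857605781/68719476736 → NEW=255, ERR=-3392608961899/68719476736
(3,4): OLD=69077379613045/549755813888 → NEW=0, ERR=69077379613045/549755813888
(3,5): OLD=1390867221755835/8796093022208 → NEW=255, ERR=-852136498907205/8796093022208
(4,0): OLD=209190163423/2147483648 → NEW=0, ERR=209190163423/2147483648
(4,1): OLD=4247724533075/34359738368 → NEW=0, ERR=4247724533075/34359738368
(4,2): OLD=197665896901897/1099511627776 → NEW=255, ERR=-82709568180983/1099511627776
(4,3): OLD=2197769276894861/17592186044416 → NEW=0, ERR=2197769276894861/17592186044416
(4,4): OLD=62958160271970909/281474976710656 → NEW=255, ERR=-8817958789246371/281474976710656
(4,5): OLD=382235621923831659/4503599627370496 → NEW=0, ERR=382235621923831659/4503599627370496
(5,0): OLD=88852014572969/549755813888 → NEW=255, ERR=-51335717968471/549755813888
(5,1): OLD=1403209276860473/17592186044416 → NEW=0, ERR=1403209276860473/17592186044416
(5,2): OLD=18371820112850691/140737488355328 → NEW=255, ERR=-17516239417757949/140737488355328
(5,3): OLD=513470612312776273/4503599627370496 → NEW=0, ERR=513470612312776273/4503599627370496
(5,4): OLD=1808760470862803857/9007199254740992 → NEW=255, ERR=-488075339096149103/9007199254740992
(5,5): OLD=18426283049943084741/144115188075855872 → NEW=0, ERR=18426283049943084741/144115188075855872
Output grid:
  Row 0: #.#.#.  (3 black, running=3)
  Row 1: .#.#.#  (3 black, running=6)
  Row 2: ..#..#  (4 black, running=10)
  Row 3: ##.#.#  (2 black, running=12)
  Row 4: ..#.#.  (4 black, running=16)
  Row 5: #.#.#.  (3 black, running=19)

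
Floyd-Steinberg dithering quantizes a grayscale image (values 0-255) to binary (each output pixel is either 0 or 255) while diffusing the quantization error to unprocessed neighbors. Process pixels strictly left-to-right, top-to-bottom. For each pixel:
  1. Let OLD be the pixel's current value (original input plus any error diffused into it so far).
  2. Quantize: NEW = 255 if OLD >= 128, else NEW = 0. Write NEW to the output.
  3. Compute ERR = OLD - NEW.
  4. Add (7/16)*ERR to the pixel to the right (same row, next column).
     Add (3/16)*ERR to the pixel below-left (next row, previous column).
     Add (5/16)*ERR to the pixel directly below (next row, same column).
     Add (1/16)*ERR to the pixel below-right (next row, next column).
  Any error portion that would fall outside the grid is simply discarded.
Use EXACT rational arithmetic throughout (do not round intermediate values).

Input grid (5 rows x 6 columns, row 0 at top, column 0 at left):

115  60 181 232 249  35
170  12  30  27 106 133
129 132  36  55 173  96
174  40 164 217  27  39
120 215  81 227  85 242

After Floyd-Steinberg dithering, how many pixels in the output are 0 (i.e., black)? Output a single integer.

(0,0): OLD=115 → NEW=0, ERR=115
(0,1): OLD=1765/16 → NEW=0, ERR=1765/16
(0,2): OLD=58691/256 → NEW=255, ERR=-6589/256
(0,3): OLD=904149/4096 → NEW=255, ERR=-140331/4096
(0,4): OLD=15336147/65536 → NEW=255, ERR=-1375533/65536
(0,5): OLD=27071429/1048576 → NEW=0, ERR=27071429/1048576
(1,0): OLD=58015/256 → NEW=255, ERR=-7265/256
(1,1): OLD=74585/2048 → NEW=0, ERR=74585/2048
(1,2): OLD=2513997/65536 → NEW=0, ERR=2513997/65536
(1,3): OLD=7217417/262144 → NEW=0, ERR=7217417/262144
(1,4): OLD=1915719483/16777216 → NEW=0, ERR=1915719483/16777216
(1,5): OLD=50925529901/268435456 → NEW=255, ERR=-17525511379/268435456
(2,0): OLD=4160227/32768 → NEW=0, ERR=4160227/32768
(2,1): OLD=214270961/1048576 → NEW=255, ERR=-53115919/1048576
(2,2): OLD=558084627/16777216 → NEW=0, ERR=558084627/16777216
(2,3): OLD=13685428795/134217728 → NEW=0, ERR=13685428795/134217728
(2,4): OLD=1042697004849/4294967296 → NEW=255, ERR=-52519655631/4294967296
(2,5): OLD=5317815454567/68719476736 → NEW=0, ERR=5317815454567/68719476736
(3,0): OLD=3425524147/16777216 → NEW=255, ERR=-852665933/16777216
(3,1): OLD=2161886647/134217728 → NEW=0, ERR=2161886647/134217728
(3,2): OLD=211950679317/1073741824 → NEW=255, ERR=-61853485803/1073741824
(3,3): OLD=15355208154047/68719476736 → NEW=255, ERR=-2168258413633/68719476736
(3,4): OLD=16633909255391/549755813888 → NEW=0, ERR=16633909255391/549755813888
(3,5): OLD=665475094915761/8796093022208 → NEW=0, ERR=665475094915761/8796093022208
(4,0): OLD=230077060381/2147483648 → NEW=0, ERR=230077060381/2147483648
(4,1): OLD=8690571949305/34359738368 → NEW=255, ERR=-71161334535/34359738368
(4,2): OLD=62873178431771/1099511627776 → NEW=0, ERR=62873178431771/1099511627776
(4,3): OLD=4296543294084263/17592186044416 → NEW=255, ERR=-189464147241817/17592186044416
(4,4): OLD=28698325886180119/281474976710656 → NEW=0, ERR=28698325886180119/281474976710656
(4,5): OLD=1405751967752202817/4503599627370496 → NEW=255, ERR=257334062772726337/4503599627370496
Output grid:
  Row 0: ..###.  (3 black, running=3)
  Row 1: #....#  (4 black, running=7)
  Row 2: .#..#.  (4 black, running=11)
  Row 3: #.##..  (3 black, running=14)
  Row 4: .#.#.#  (3 black, running=17)

Answer: 17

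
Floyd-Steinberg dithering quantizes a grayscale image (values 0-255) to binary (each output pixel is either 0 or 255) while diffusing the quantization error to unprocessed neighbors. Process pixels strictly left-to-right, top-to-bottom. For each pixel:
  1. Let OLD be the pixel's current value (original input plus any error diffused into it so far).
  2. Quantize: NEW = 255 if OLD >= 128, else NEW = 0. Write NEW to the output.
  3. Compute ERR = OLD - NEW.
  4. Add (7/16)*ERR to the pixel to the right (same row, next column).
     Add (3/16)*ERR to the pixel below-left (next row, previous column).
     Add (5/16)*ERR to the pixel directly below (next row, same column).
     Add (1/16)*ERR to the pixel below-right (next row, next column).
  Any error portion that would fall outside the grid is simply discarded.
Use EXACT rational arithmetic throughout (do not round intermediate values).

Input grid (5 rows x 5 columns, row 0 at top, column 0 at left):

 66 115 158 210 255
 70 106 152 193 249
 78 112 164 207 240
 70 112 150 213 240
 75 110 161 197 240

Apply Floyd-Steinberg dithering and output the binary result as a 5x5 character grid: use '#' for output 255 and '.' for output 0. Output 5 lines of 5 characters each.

Answer: .#.##
..###
.##.#
..###
#.###

Derivation:
(0,0): OLD=66 → NEW=0, ERR=66
(0,1): OLD=1151/8 → NEW=255, ERR=-889/8
(0,2): OLD=14001/128 → NEW=0, ERR=14001/128
(0,3): OLD=528087/2048 → NEW=255, ERR=5847/2048
(0,4): OLD=8396769/32768 → NEW=255, ERR=40929/32768
(1,0): OLD=8933/128 → NEW=0, ERR=8933/128
(1,1): OLD=129475/1024 → NEW=0, ERR=129475/1024
(1,2): OLD=7703423/32768 → NEW=255, ERR=-652417/32768
(1,3): OLD=25198867/131072 → NEW=255, ERR=-8224493/131072
(1,4): OLD=465812185/2097152 → NEW=255, ERR=-68961575/2097152
(2,0): OLD=2023697/16384 → NEW=0, ERR=2023697/16384
(2,1): OLD=108097611/524288 → NEW=255, ERR=-25595829/524288
(2,2): OLD=1111964833/8388608 → NEW=255, ERR=-1027130207/8388608
(2,3): OLD=16966762835/134217728 → NEW=0, ERR=16966762835/134217728
(2,4): OLD=603673830533/2147483648 → NEW=255, ERR=56065500293/2147483648
(3,0): OLD=834206593/8388608 → NEW=0, ERR=834206593/8388608
(3,1): OLD=8389453805/67108864 → NEW=0, ERR=8389453805/67108864
(3,2): OLD=401752240191/2147483648 → NEW=255, ERR=-145856090049/2147483648
(3,3): OLD=945027979591/4294967296 → NEW=255, ERR=-150188680889/4294967296
(3,4): OLD=16544945064067/68719476736 → NEW=255, ERR=-978521503613/68719476736
(4,0): OLD=139067261935/1073741824 → NEW=255, ERR=-134736903185/1073741824
(4,1): OLD=3011555802351/34359738368 → NEW=0, ERR=3011555802351/34359738368
(4,2): OLD=98613961455329/549755813888 → NEW=255, ERR=-41573771086111/549755813888
(4,3): OLD=1284869496863983/8796093022208 → NEW=255, ERR=-958134223799057/8796093022208
(4,4): OLD=26136217457912329/140737488355328 → NEW=255, ERR=-9751842072696311/140737488355328
Row 0: .#.##
Row 1: ..###
Row 2: .##.#
Row 3: ..###
Row 4: #.###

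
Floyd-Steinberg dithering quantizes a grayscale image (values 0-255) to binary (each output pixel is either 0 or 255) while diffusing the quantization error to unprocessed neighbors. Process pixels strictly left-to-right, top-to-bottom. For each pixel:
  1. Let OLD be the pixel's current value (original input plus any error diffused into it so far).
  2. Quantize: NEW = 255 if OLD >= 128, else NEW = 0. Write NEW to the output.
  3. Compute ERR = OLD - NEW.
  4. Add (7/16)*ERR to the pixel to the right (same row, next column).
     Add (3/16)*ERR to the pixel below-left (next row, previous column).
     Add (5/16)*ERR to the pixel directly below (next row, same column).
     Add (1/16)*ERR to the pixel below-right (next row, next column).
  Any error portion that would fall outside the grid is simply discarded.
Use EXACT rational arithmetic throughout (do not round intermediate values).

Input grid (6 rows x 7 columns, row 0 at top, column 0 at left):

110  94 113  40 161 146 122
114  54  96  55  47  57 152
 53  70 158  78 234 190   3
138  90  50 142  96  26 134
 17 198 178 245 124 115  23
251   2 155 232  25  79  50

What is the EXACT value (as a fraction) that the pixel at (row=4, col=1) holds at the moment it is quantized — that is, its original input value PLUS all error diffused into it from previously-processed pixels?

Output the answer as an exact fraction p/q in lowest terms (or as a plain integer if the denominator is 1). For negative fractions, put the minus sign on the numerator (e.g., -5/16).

Answer: 3579922450781/17179869184

Derivation:
(0,0): OLD=110 → NEW=0, ERR=110
(0,1): OLD=1137/8 → NEW=255, ERR=-903/8
(0,2): OLD=8143/128 → NEW=0, ERR=8143/128
(0,3): OLD=138921/2048 → NEW=0, ERR=138921/2048
(0,4): OLD=6248095/32768 → NEW=255, ERR=-2107745/32768
(0,5): OLD=61791833/524288 → NEW=0, ERR=61791833/524288
(0,6): OLD=1455953007/8388608 → NEW=255, ERR=-683142033/8388608
(1,0): OLD=16283/128 → NEW=0, ERR=16283/128
(1,1): OLD=95421/1024 → NEW=0, ERR=95421/1024
(1,2): OLD=5318657/32768 → NEW=255, ERR=-3037183/32768
(1,3): OLD=3612653/131072 → NEW=0, ERR=3612653/131072
(1,4): OLD=547738535/8388608 → NEW=0, ERR=547738535/8388608
(1,5): OLD=6919459031/67108864 → NEW=0, ERR=6919459031/67108864
(1,6): OLD=192228643769/1073741824 → NEW=255, ERR=-81575521351/1073741824
(2,0): OLD=1805935/16384 → NEW=0, ERR=1805935/16384
(2,1): OLD=72307509/524288 → NEW=255, ERR=-61385931/524288
(2,2): OLD=744931295/8388608 → NEW=0, ERR=744931295/8388608
(2,3): OLD=8852623783/67108864 → NEW=255, ERR=-8260136537/67108864
(2,4): OLD=118976113943/536870912 → NEW=255, ERR=-17925968617/536870912
(2,5): OLD=3392152275229/17179869184 → NEW=255, ERR=-988714366691/17179869184
(2,6): OLD=-10851027042149/274877906944 → NEW=0, ERR=-10851027042149/274877906944
(3,0): OLD=1262419711/8388608 → NEW=255, ERR=-876675329/8388608
(3,1): OLD=2095713171/67108864 → NEW=0, ERR=2095713171/67108864
(3,2): OLD=32758263209/536870912 → NEW=0, ERR=32758263209/536870912
(3,3): OLD=278142697519/2147483648 → NEW=255, ERR=-269465632721/2147483648
(3,4): OLD=3349310601983/274877906944 → NEW=0, ERR=3349310601983/274877906944
(3,5): OLD=8483028554477/2199023255552 → NEW=0, ERR=8483028554477/2199023255552
(3,6): OLD=4213490539162419/35184372088832 → NEW=0, ERR=4213490539162419/35184372088832
(4,0): OLD=-10526262639/1073741824 → NEW=0, ERR=-10526262639/1073741824
(4,1): OLD=3579922450781/17179869184 → NEW=255, ERR=-800944191139/17179869184
Target (4,1): original=198, with diffused error = 3579922450781/17179869184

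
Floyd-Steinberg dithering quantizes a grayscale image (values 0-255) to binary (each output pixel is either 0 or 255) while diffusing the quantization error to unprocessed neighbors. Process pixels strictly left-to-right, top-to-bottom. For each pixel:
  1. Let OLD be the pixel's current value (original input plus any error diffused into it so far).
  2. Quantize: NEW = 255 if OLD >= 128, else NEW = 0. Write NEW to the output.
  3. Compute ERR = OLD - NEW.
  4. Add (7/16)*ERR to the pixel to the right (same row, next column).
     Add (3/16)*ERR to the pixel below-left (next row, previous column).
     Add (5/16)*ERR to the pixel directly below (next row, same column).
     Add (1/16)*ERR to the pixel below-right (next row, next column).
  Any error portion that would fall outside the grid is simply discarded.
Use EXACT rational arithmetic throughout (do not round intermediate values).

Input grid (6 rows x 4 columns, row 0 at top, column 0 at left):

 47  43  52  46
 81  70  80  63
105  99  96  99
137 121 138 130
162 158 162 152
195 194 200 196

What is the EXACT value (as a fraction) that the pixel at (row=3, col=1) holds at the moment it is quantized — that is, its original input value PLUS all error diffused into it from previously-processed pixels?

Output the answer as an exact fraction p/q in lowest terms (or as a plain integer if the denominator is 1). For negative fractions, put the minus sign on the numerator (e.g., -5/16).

(0,0): OLD=47 → NEW=0, ERR=47
(0,1): OLD=1017/16 → NEW=0, ERR=1017/16
(0,2): OLD=20431/256 → NEW=0, ERR=20431/256
(0,3): OLD=331433/4096 → NEW=0, ERR=331433/4096
(1,0): OLD=27547/256 → NEW=0, ERR=27547/256
(1,1): OLD=317117/2048 → NEW=255, ERR=-205123/2048
(1,2): OLD=5260289/65536 → NEW=0, ERR=5260289/65536
(1,3): OLD=134627287/1048576 → NEW=255, ERR=-132759593/1048576
(2,0): OLD=3927151/32768 → NEW=0, ERR=3927151/32768
(2,1): OLD=148802357/1048576 → NEW=255, ERR=-118584523/1048576
(2,2): OLD=87255305/2097152 → NEW=0, ERR=87255305/2097152
(2,3): OLD=2773409221/33554432 → NEW=0, ERR=2773409221/33554432
(3,0): OLD=2571069183/16777216 → NEW=255, ERR=-1707120897/16777216
(3,1): OLD=15148910689/268435456 → NEW=0, ERR=15148910689/268435456
Target (3,1): original=121, with diffused error = 15148910689/268435456

Answer: 15148910689/268435456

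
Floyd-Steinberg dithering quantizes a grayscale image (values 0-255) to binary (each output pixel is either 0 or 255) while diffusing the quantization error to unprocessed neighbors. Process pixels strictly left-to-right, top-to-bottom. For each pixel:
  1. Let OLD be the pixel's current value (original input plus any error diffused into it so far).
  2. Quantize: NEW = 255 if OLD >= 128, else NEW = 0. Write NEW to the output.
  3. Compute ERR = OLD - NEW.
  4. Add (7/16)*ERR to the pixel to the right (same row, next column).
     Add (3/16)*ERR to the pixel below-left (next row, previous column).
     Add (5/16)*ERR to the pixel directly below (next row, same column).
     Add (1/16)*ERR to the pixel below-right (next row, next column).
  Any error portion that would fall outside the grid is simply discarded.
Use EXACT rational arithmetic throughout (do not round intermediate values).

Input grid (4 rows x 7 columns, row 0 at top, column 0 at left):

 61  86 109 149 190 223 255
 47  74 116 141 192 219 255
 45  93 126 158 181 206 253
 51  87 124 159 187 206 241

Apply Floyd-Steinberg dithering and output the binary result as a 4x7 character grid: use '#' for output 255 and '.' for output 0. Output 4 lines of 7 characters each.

Answer: ..#.###
.#.####
..#.#.#
.#.####

Derivation:
(0,0): OLD=61 → NEW=0, ERR=61
(0,1): OLD=1803/16 → NEW=0, ERR=1803/16
(0,2): OLD=40525/256 → NEW=255, ERR=-24755/256
(0,3): OLD=437019/4096 → NEW=0, ERR=437019/4096
(0,4): OLD=15510973/65536 → NEW=255, ERR=-1200707/65536
(0,5): OLD=225427499/1048576 → NEW=255, ERR=-41959381/1048576
(0,6): OLD=3984474413/16777216 → NEW=255, ERR=-293715667/16777216
(1,0): OLD=22321/256 → NEW=0, ERR=22321/256
(1,1): OLD=272471/2048 → NEW=255, ERR=-249769/2048
(1,2): OLD=3897635/65536 → NEW=0, ERR=3897635/65536
(1,3): OLD=50038695/262144 → NEW=255, ERR=-16808025/262144
(1,4): OLD=2640542933/16777216 → NEW=255, ERR=-1637647147/16777216
(1,5): OLD=21389278181/134217728 → NEW=255, ERR=-12836242459/134217728
(1,6): OLD=440635205579/2147483648 → NEW=255, ERR=-106973124661/2147483648
(2,0): OLD=1618093/32768 → NEW=0, ERR=1618093/32768
(2,1): OLD=97614911/1048576 → NEW=0, ERR=97614911/1048576
(2,2): OLD=2779466365/16777216 → NEW=255, ERR=-1498723715/16777216
(2,3): OLD=11314010581/134217728 → NEW=0, ERR=11314010581/134217728
(2,4): OLD=177636146149/1073741824 → NEW=255, ERR=-96168018971/1073741824
(2,5): OLD=4174316232695/34359738368 → NEW=0, ERR=4174316232695/34359738368
(2,6): OLD=156464506500145/549755813888 → NEW=255, ERR=16276773958705/549755813888
(3,0): OLD=1407377629/16777216 → NEW=0, ERR=1407377629/16777216
(3,1): OLD=18673506713/134217728 → NEW=255, ERR=-15552013927/134217728
(3,2): OLD=71955833307/1073741824 → NEW=0, ERR=71955833307/1073741824
(3,3): OLD=825857020493/4294967296 → NEW=255, ERR=-269359639987/4294967296
(3,4): OLD=87752649729245/549755813888 → NEW=255, ERR=-52435082812195/549755813888
(3,5): OLD=889243588834023/4398046511104 → NEW=255, ERR=-232258271497497/4398046511104
(3,6): OLD=16518442882467705/70368744177664 → NEW=255, ERR=-1425586882836615/70368744177664
Row 0: ..#.###
Row 1: .#.####
Row 2: ..#.#.#
Row 3: .#.####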